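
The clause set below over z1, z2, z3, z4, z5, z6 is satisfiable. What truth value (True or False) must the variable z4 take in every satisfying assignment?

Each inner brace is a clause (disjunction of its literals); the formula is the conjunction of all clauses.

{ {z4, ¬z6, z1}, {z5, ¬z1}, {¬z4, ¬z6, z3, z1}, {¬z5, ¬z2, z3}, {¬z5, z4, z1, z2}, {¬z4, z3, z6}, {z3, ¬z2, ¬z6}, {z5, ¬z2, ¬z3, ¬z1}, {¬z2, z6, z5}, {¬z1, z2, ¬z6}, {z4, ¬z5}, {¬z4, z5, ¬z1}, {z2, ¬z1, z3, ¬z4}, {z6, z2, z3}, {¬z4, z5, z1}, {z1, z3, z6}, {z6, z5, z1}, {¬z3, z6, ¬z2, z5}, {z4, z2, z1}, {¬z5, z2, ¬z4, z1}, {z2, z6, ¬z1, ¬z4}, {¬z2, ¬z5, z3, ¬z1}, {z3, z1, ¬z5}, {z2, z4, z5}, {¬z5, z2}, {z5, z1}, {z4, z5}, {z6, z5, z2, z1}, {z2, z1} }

True

Suppose z4 = False.
The clause (¬z5) is unit, so z5 = False.
Now (z5) is unsatisfied and unit — conflict.
So every satisfying assignment has z4 = True.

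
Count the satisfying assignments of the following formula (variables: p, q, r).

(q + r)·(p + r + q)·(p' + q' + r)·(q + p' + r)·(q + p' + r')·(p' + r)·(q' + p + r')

There are 2^3 = 8 truth assignments over (p, q, r).
Split on r. With r = 1, the clauses containing r are satisfied and r' drops from the rest; 2 of the 2^2 = 4 assignments to the other variables satisfy what remains.
With r = 0, by the same count on the reduced clause set, 1 assignment works.
(One model: p=F, q=F, r=T.)
Total: 2 + 1 = 3.

3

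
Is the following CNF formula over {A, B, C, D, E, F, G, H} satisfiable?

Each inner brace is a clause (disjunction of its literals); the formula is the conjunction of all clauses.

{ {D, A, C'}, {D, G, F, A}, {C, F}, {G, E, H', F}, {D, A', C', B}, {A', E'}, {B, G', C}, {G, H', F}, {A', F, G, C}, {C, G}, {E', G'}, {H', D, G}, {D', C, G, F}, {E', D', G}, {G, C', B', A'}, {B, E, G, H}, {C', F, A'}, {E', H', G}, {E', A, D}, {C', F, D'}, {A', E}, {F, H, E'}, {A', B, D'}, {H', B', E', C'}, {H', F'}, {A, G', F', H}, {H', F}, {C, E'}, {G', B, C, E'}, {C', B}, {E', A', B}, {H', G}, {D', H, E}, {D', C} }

Try C = 1.
The clause (B) is unit, so B = 1.
Try D = 1.
The clause (F) is unit, so F = 1.
The clause (H') is unit, so H = 0.
The clause (E) is unit, so E = 1.
The clause (A') is unit, so A = 0.
The clause (G') is unit, so G = 0.
That conflicts with the unit clause (G).
That branch fails; take D = 0 instead.
The clause (A) is unit, so A = 1.
The clause (E') is unit, so E = 0.
That conflicts with the unit clause (E).
Either choice for D ends in contradiction.
That branch fails; take C = 0 instead.
The clause (F) is unit, so F = 1.
The clause (G) is unit, so G = 1.
The clause (B) is unit, so B = 1.
The clause (E') is unit, so E = 0.
The clause (A') is unit, so A = 0.
The clause (H') is unit, so H = 0.
That conflicts with the unit clause (H).
Either choice for C ends in contradiction.
No assignment satisfies every clause.

Unsatisfiable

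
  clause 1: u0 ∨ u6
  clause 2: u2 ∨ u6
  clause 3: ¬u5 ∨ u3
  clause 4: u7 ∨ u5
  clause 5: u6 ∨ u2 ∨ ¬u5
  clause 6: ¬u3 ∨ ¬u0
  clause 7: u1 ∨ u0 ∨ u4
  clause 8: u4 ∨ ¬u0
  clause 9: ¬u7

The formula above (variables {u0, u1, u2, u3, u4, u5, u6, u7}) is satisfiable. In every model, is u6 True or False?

True

Suppose u6 = False.
Unit clause (u0) forces u0 = True.
Unit clause (u2) forces u2 = True.
Unit clause (¬u3) forces u3 = False.
Unit clause (¬u5) forces u5 = False.
Unit clause (u7) forces u7 = True.
But (¬u7) is also a unit clause — contradiction.
So every satisfying assignment has u6 = True.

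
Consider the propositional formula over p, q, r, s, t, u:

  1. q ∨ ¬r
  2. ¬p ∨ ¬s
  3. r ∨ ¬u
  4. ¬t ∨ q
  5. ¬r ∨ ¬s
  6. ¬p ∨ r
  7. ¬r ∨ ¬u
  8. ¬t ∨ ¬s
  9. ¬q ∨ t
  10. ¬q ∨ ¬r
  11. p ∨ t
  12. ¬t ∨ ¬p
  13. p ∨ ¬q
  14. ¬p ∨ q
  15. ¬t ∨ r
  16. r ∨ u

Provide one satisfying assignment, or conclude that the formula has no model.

Suppose q = True.
From the singleton clause (t), t = True.
From the singleton clause (¬s), s = False.
From the singleton clause (¬r), r = False.
But (r) is also a unit clause — contradiction.
That branch fails; take q = False instead.
From the singleton clause (¬r), r = False.
From the singleton clause (¬u), u = False.
But (u) is also a unit clause — contradiction.
Either choice for q ends in contradiction.

UNSATISFIABLE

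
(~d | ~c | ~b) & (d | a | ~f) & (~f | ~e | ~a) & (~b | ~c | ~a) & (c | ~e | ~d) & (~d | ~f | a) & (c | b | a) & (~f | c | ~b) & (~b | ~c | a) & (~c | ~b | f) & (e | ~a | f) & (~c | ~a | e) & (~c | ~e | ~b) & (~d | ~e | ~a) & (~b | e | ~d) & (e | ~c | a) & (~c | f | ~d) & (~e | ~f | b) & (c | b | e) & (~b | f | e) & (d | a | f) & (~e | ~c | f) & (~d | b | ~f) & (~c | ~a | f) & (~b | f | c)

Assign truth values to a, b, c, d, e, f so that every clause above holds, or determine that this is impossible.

a ↦ 1,  b ↦ 0,  c ↦ 0,  d ↦ 0,  e ↦ 1,  f ↦ 0

Suppose d = 0.
Suppose a = 1.
Suppose f = 0.
The clause (e) is unit, so e = 1.
The clause (~c) is unit, so c = 0.
The clause (~b) is unit, so b = 0.
This assignment satisfies each clause.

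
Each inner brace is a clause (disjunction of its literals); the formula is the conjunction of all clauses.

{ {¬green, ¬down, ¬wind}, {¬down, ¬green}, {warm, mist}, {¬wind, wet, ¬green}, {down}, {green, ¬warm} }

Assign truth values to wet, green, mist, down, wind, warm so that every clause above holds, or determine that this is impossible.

wet=True, green=False, mist=True, down=True, wind=False, warm=False

The clause (down) is unit, so down = True.
The clause (¬green) is unit, so green = False.
The clause (¬warm) is unit, so warm = False.
The clause (mist) is unit, so mist = True.
All clauses hold; wet, wind can take either value.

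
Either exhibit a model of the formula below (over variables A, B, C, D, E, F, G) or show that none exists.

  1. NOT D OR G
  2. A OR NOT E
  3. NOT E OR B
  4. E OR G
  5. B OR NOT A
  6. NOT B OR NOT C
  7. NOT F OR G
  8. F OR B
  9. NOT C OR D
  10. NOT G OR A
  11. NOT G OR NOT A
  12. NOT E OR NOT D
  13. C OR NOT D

A: true; B: true; C: false; D: false; E: true; F: false; G: false

Try D = false.
Unit clause (NOT C) forces C = false.
Try A = true.
Unit clause (B) forces B = true.
Unit clause (NOT G) forces G = false.
Unit clause (E) forces E = true.
Unit clause (NOT F) forces F = false.
All clauses are satisfied.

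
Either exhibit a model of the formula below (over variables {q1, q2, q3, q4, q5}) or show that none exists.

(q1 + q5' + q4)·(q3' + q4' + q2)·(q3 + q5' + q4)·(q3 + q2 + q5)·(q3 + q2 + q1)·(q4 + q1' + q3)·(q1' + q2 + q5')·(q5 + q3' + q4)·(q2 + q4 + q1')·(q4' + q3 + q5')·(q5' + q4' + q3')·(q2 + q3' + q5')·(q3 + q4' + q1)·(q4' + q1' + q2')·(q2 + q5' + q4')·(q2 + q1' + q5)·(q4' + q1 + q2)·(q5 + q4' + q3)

q1: 0, q2: 1, q3: 1, q4: 1, q5: 0

Case q1 = 0:
Case q5 = 0:
Case q3 = 1:
Unit clause (q4) forces q4 = 1.
Unit clause (q2) forces q2 = 1.
This assignment satisfies each clause.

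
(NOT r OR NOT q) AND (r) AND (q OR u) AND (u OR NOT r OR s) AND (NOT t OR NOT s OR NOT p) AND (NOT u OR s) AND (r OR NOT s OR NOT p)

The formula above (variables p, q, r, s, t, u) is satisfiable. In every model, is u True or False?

Suppose u = false.
The clause (r) is unit, so r = true.
The clause (NOT q) is unit, so q = false.
That conflicts with the unit clause (q).
So every satisfying assignment has u = True.

True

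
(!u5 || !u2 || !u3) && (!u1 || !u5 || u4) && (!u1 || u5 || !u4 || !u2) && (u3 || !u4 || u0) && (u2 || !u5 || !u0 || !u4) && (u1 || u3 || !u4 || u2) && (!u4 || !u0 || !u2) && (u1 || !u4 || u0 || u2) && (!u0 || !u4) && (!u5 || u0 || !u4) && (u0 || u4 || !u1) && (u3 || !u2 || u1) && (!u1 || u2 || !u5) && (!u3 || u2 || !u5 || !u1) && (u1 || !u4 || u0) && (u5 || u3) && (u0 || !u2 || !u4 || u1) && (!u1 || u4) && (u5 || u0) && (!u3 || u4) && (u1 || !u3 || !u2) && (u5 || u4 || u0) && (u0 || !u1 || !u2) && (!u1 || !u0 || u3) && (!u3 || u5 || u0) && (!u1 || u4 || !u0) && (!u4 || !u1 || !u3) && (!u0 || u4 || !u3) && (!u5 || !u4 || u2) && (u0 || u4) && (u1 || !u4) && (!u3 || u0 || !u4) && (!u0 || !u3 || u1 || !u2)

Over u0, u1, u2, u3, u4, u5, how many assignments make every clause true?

1

There are 2^6 = 64 truth assignments over (u0, u1, u2, u3, u4, u5).
Split on u3. With u3 = true, the clauses containing u3 are satisfied and !u3 drops from the rest; 0 of the 2^5 = 32 assignments to the other variables satisfy what remains.
With u3 = false, by the same count on the reduced clause set, 1 assignment works.
(One model: u0=T, u1=F, u2=F, u3=F, u4=F, u5=T.)
Total: 0 + 1 = 1.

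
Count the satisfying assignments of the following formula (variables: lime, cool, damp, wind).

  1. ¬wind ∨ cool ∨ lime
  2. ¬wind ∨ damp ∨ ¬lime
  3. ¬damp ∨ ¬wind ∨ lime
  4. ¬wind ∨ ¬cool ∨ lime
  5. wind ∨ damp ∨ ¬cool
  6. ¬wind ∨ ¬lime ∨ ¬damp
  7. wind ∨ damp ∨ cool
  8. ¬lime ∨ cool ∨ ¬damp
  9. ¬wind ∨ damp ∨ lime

3

There are 2^4 = 16 truth assignments over (lime, cool, damp, wind).
Check each against the 9 clauses (columns in the order lime, cool, damp, wind):
  F F F F  ✗ fails (wind ∨ damp ∨ cool)
  F F F T  ✗ fails (¬wind ∨ cool ∨ lime)
  F F T F  ✓ satisfies all
  F F T T  ✗ fails (¬wind ∨ cool ∨ lime)
  F T F F  ✗ fails (wind ∨ damp ∨ ¬cool)
  F T F T  ✗ fails (¬wind ∨ ¬cool ∨ lime)
  F T T F  ✓ satisfies all
  F T T T  ✗ fails (¬damp ∨ ¬wind ∨ lime)
  T F F F  ✗ fails (wind ∨ damp ∨ cool)
  T F F T  ✗ fails (¬wind ∨ damp ∨ ¬lime)
  T F T F  ✗ fails (¬lime ∨ cool ∨ ¬damp)
  T F T T  ✗ fails (¬wind ∨ ¬lime ∨ ¬damp)
  T T F F  ✗ fails (wind ∨ damp ∨ ¬cool)
  T T F T  ✗ fails (¬wind ∨ damp ∨ ¬lime)
  T T T F  ✓ satisfies all
  T T T T  ✗ fails (¬wind ∨ ¬lime ∨ ¬damp)
3 of the 16 rows are models.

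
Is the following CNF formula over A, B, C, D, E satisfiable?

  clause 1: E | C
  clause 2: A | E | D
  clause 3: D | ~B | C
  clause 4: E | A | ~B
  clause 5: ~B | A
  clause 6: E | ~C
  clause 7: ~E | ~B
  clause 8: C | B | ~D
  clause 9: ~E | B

Unsatisfiable

Suppose E = 1.
Unit clause (~B) forces B = 0.
Now (B) is unsatisfied and unit — conflict.
Undo E and try E = 0.
Unit clause (C) forces C = 1.
Now (~C) is unsatisfied and unit — conflict.
Both values of E lead to a conflict.
No assignment satisfies every clause.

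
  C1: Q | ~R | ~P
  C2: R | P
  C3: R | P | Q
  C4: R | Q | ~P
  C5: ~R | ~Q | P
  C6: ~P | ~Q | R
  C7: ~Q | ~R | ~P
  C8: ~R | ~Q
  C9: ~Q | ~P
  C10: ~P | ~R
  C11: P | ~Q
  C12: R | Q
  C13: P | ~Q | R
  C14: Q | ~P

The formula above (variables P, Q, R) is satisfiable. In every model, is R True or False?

True

Suppose R = 0.
The clause (P) is unit, so P = 1.
The clause (Q) is unit, so Q = 1.
That conflicts with the unit clause (~Q).
So every satisfying assignment has R = True.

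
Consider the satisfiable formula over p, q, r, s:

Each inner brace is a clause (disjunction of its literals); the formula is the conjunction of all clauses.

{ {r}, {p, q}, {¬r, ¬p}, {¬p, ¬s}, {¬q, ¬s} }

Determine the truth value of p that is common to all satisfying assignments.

False

Suppose p = True.
Unit clause (r) forces r = True.
Now (¬r) is unsatisfied and unit — conflict.
So every satisfying assignment has p = False.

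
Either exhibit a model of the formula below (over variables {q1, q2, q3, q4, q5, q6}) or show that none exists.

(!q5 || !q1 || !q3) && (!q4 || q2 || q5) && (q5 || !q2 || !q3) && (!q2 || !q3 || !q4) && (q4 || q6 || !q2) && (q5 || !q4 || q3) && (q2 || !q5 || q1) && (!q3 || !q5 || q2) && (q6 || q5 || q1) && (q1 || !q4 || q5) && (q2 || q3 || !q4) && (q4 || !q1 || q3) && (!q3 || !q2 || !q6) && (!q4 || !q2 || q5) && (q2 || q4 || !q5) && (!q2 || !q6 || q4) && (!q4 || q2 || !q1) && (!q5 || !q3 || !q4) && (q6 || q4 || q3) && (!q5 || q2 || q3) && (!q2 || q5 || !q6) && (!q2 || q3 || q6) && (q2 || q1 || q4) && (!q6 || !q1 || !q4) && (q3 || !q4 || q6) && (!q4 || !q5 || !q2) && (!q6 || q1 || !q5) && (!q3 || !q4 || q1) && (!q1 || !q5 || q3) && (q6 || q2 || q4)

Case q5 = false:
Case q4 = false:
Case q2 = false:
Unit clause (q1) forces q1 = true.
Unit clause (q3) forces q3 = true.
Unit clause (q6) forces q6 = true.
This assignment satisfies each clause.

q1: true,  q2: false,  q3: true,  q4: false,  q5: false,  q6: true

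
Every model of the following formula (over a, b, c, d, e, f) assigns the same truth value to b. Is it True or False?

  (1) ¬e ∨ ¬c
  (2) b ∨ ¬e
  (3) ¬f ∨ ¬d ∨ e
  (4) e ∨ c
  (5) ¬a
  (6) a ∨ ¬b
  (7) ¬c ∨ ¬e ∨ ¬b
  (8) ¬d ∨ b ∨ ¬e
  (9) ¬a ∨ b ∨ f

False

Suppose b = True.
From the singleton clause (¬a), a = False.
That conflicts with the unit clause (a).
So every satisfying assignment has b = False.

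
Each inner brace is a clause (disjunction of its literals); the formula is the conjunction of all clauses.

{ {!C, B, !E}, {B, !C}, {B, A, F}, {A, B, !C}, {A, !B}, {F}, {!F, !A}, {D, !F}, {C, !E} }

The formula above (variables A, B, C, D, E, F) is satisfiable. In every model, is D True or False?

Suppose D = false.
The clause (F) is unit, so F = true.
That conflicts with the unit clause (!F).
So every satisfying assignment has D = True.

True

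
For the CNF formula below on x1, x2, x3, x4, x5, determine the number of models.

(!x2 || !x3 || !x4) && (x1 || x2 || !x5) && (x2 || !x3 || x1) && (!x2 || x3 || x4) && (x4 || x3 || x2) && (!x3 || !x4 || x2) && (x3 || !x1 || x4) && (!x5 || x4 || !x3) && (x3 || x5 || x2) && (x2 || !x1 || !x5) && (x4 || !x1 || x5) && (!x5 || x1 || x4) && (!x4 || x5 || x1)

4

There are 2^5 = 32 truth assignments over (x1, x2, x3, x4, x5).
Split on x5. With x5 = true, the clauses containing x5 are satisfied and !x5 drops from the rest; 2 of the 2^4 = 16 assignments to the other variables satisfy what remains.
With x5 = false, by the same count on the reduced clause set, 2 assignments work.
(One model: x1=F, x2=T, x3=F, x4=T, x5=T.)
Total: 2 + 2 = 4.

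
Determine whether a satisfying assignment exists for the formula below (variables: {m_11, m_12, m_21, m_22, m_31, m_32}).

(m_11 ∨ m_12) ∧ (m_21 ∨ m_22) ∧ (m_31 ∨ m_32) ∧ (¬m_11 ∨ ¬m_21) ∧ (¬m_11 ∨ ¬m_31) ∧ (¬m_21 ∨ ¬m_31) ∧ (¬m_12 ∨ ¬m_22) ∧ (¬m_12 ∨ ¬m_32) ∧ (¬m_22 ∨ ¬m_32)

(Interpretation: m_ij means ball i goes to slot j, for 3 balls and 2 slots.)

Case m_11 = True:
(¬m_21) alone gives m_21 = False.
(m_22) alone gives m_22 = True.
(¬m_31) alone gives m_31 = False.
(m_32) alone gives m_32 = True.
Now (¬m_32) is unsatisfied and unit — conflict.
Undo m_11 and try m_11 = False.
(m_12) alone gives m_12 = True.
(¬m_22) alone gives m_22 = False.
(m_21) alone gives m_21 = True.
(¬m_31) alone gives m_31 = False.
(m_32) alone gives m_32 = True.
Now (¬m_32) is unsatisfied and unit — conflict.
Both values of m_11 lead to a conflict.
No assignment satisfies every clause.

No, unsatisfiable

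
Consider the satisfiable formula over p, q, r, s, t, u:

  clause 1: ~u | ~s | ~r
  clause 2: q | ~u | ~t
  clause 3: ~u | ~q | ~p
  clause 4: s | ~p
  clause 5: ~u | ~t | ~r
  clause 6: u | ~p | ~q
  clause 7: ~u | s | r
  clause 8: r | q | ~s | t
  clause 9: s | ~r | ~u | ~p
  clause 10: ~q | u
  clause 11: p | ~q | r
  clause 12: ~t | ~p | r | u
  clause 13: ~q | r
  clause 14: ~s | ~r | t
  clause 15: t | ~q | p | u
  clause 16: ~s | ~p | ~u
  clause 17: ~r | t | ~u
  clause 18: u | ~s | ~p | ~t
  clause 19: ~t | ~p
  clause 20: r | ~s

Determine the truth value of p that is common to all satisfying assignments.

False

Suppose p = 1.
Unit clause (s) forces s = 1.
Unit clause (~u) forces u = 0.
Unit clause (~q) forces q = 0.
Unit clause (~t) forces t = 0.
Unit clause (r) forces r = 1.
That conflicts with the unit clause (~r).
So every satisfying assignment has p = False.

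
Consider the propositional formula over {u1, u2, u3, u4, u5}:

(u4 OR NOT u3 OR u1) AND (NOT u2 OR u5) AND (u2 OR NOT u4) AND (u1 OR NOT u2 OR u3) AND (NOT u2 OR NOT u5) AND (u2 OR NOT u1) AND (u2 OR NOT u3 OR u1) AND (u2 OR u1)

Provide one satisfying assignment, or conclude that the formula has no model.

UNSATISFIABLE

Case u2 = false:
The clause (NOT u4) is unit, so u4 = false.
The clause (NOT u1) is unit, so u1 = false.
Now (u1) is unsatisfied and unit — conflict.
That branch fails; take u2 = true instead.
The clause (u5) is unit, so u5 = true.
Now (NOT u5) is unsatisfied and unit — conflict.
Neither u2 = true nor u2 = false works.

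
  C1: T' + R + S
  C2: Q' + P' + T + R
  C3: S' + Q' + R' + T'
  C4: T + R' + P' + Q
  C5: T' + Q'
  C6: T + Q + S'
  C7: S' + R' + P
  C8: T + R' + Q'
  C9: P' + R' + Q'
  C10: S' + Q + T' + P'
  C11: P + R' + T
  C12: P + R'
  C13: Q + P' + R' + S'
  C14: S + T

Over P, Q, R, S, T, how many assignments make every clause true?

There are 2^5 = 32 truth assignments over (P, Q, R, S, T).
Split on T. With T = 1, the clauses containing T are satisfied and T' drops from the rest; 2 of the 2^4 = 16 assignments to the other variables satisfy what remains.
With T = 0, by the same count on the reduced clause set, 1 assignment works.
(One model: P=F, Q=F, R=F, S=T, T=T.)
Total: 2 + 1 = 3.

3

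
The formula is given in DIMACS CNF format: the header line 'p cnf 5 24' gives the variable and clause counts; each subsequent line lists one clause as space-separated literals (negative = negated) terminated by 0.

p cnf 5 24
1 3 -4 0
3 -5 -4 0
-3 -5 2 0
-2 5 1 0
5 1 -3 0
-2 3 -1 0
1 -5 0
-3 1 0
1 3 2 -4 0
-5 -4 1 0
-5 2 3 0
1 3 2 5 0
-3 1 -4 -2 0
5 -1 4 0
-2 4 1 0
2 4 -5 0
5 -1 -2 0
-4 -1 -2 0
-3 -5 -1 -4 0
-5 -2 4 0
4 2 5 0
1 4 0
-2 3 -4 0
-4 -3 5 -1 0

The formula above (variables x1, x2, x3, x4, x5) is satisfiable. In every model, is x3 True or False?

False

Suppose x3 = True.
Unit clause (x1) forces x1 = True.
Suppose x5 = False.
Unit clause (x4) forces x4 = True.
That conflicts with the unit clause (¬x4).
Undo x5 and try x5 = True.
Unit clause (x2) forces x2 = True.
Unit clause (¬x4) forces x4 = False.
That conflicts with the unit clause (x4).
Neither x5 = True nor x5 = False works.
So every satisfying assignment has x3 = False.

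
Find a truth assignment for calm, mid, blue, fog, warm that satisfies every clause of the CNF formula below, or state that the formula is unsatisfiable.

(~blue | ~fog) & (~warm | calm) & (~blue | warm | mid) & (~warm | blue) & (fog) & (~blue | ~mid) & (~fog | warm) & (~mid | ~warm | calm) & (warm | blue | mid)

UNSATISFIABLE

Unit clause (fog) forces fog = 1.
Unit clause (~blue) forces blue = 0.
Unit clause (~warm) forces warm = 0.
But (warm) is also a unit clause — contradiction.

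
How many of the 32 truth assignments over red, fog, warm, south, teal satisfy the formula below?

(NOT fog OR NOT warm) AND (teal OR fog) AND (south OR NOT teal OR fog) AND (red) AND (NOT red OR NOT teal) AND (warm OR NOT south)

1

There are 2^5 = 32 truth assignments over (red, fog, warm, south, teal).
Split on teal. With teal = true, the clauses containing teal are satisfied and NOT teal drops from the rest; 0 of the 2^4 = 16 assignments to the other variables satisfy what remains.
With teal = false, by the same count on the reduced clause set, 1 assignment works.
(One model: red=T, fog=T, warm=F, south=F, teal=F.)
Total: 0 + 1 = 1.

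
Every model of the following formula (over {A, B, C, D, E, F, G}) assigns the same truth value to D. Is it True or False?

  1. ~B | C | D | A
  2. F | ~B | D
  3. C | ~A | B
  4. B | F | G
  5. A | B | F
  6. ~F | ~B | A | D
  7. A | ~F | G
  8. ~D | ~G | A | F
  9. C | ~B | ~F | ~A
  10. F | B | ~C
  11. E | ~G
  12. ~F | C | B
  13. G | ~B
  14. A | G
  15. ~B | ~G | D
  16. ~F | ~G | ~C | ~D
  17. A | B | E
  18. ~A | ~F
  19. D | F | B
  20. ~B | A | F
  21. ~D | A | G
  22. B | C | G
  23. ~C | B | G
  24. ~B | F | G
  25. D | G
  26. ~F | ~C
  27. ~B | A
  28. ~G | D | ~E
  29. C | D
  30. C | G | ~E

True

Suppose D = 0.
The clause (G) is unit, so G = 1.
The clause (E) is unit, so E = 1.
But (~E) is also a unit clause — contradiction.
So every satisfying assignment has D = True.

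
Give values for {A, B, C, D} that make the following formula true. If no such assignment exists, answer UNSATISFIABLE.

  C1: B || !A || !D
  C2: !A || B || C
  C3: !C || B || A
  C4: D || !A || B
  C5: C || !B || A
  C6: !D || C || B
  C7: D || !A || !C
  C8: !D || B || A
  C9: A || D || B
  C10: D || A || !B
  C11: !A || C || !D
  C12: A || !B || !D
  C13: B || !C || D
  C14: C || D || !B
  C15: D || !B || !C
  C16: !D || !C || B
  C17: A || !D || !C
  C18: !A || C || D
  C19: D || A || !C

Branch on B: set B = true.
Branch on C: set C = true.
The clause (D) is unit, so D = true.
The clause (A) is unit, so A = true.
Every clause now holds.

A: true,  B: true,  C: true,  D: true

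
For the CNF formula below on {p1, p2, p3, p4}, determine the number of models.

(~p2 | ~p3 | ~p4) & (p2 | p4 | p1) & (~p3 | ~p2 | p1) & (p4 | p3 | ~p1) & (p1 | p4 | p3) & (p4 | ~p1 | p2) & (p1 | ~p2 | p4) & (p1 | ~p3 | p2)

There are 2^4 = 16 truth assignments over (p1, p2, p3, p4).
Check each against the 8 clauses (columns in the order p1, p2, p3, p4):
  F F F F  ✗ fails (p2 | p4 | p1)
  F F F T  ✓ satisfies all
  F F T F  ✗ fails (p2 | p4 | p1)
  F F T T  ✗ fails (p1 | ~p3 | p2)
  F T F F  ✗ fails (p1 | p4 | p3)
  F T F T  ✓ satisfies all
  F T T F  ✗ fails (~p3 | ~p2 | p1)
  F T T T  ✗ fails (~p2 | ~p3 | ~p4)
  T F F F  ✗ fails (p4 | p3 | ~p1)
  T F F T  ✓ satisfies all
  T F T F  ✗ fails (p4 | ~p1 | p2)
  T F T T  ✓ satisfies all
  T T F F  ✗ fails (p4 | p3 | ~p1)
  T T F T  ✓ satisfies all
  T T T F  ✓ satisfies all
  T T T T  ✗ fails (~p2 | ~p3 | ~p4)
6 of the 16 rows are models.

6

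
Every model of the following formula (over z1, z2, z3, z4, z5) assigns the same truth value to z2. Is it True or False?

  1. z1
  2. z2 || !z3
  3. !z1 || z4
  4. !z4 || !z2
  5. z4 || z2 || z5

Suppose z2 = true.
The clause (z1) is unit, so z1 = true.
The clause (z4) is unit, so z4 = true.
But (!z4) is also a unit clause — contradiction.
So every satisfying assignment has z2 = False.

False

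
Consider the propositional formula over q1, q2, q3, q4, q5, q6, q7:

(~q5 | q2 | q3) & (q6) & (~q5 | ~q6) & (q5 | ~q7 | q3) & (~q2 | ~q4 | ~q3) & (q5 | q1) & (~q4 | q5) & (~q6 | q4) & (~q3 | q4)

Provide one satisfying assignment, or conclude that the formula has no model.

From the singleton clause (q6), q6 = 1.
From the singleton clause (~q5), q5 = 0.
From the singleton clause (q1), q1 = 1.
From the singleton clause (~q4), q4 = 0.
That conflicts with the unit clause (q4).

UNSATISFIABLE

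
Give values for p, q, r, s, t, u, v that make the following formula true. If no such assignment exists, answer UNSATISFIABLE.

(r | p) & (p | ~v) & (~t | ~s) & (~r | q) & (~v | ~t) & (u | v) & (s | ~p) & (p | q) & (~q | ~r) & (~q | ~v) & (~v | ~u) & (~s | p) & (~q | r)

Suppose r = 0.
(p) alone gives p = 1.
(s) alone gives s = 1.
(~t) alone gives t = 0.
(~q) alone gives q = 0.
Suppose u = 1.
(~v) alone gives v = 0.
This assignment satisfies each clause.

p=1, q=0, r=0, s=1, t=0, u=1, v=0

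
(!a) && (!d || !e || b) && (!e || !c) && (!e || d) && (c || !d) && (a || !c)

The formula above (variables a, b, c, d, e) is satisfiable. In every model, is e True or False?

False

Suppose e = true.
(!a) alone gives a = false.
(!c) alone gives c = false.
(d) alone gives d = true.
That conflicts with the unit clause (!d).
So every satisfying assignment has e = False.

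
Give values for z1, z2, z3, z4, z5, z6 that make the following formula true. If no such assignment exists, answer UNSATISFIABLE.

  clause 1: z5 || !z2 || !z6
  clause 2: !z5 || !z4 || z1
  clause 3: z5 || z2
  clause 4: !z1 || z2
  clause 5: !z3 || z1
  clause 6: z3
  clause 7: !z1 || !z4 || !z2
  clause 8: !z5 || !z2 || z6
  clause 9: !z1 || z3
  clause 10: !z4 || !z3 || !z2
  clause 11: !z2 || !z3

(z3) alone gives z3 = true.
(z1) alone gives z1 = true.
(z2) alone gives z2 = true.
That conflicts with the unit clause (!z2).

UNSATISFIABLE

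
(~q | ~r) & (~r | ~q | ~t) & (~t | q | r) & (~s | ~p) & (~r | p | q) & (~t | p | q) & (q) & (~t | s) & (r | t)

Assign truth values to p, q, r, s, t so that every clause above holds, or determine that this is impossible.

p: 0,  q: 1,  r: 0,  s: 1,  t: 1

The clause (q) is unit, so q = 1.
The clause (~r) is unit, so r = 0.
The clause (t) is unit, so t = 1.
The clause (s) is unit, so s = 1.
The clause (~p) is unit, so p = 0.
All clauses are satisfied.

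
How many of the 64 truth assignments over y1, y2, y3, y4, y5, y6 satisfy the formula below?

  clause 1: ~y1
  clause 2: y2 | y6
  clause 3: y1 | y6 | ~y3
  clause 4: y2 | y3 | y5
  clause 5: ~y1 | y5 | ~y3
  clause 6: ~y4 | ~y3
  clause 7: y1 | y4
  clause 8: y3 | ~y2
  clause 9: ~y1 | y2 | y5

There are 2^6 = 64 truth assignments over (y1, y2, y3, y4, y5, y6).
Split on y5. With y5 = 1, the clauses containing y5 are satisfied and ~y5 drops from the rest; 1 of the 2^5 = 32 assignments to the other variables satisfy what remains.
With y5 = 0, by the same count on the reduced clause set, 0 assignments work.
(One model: y1=F, y2=F, y3=F, y4=T, y5=T, y6=T.)
Total: 1 + 0 = 1.

1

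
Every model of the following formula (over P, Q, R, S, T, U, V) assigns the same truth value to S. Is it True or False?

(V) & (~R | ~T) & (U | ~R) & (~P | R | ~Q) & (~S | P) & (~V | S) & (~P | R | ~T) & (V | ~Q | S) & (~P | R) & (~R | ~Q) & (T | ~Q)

Suppose S = 0.
The clause (V) is unit, so V = 1.
But (~V) is also a unit clause — contradiction.
So every satisfying assignment has S = True.

True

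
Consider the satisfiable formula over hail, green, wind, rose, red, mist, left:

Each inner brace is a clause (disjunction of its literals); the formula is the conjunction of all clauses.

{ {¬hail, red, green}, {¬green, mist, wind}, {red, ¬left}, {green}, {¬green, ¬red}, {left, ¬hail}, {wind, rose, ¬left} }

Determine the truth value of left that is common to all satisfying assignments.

Suppose left = True.
Unit clause (red) forces red = True.
Unit clause (green) forces green = True.
Now (¬green) is unsatisfied and unit — conflict.
So every satisfying assignment has left = False.

False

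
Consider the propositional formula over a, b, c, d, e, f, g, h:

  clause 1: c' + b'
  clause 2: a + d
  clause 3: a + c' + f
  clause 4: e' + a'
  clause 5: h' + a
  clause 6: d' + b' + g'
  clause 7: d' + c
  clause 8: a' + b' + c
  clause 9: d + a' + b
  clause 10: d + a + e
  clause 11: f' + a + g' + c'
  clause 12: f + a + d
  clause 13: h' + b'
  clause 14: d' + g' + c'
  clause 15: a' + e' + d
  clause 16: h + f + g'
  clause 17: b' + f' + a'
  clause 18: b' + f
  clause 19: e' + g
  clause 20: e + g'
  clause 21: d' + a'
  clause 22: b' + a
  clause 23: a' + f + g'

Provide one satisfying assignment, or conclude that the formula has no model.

a=0,  b=0,  c=1,  d=1,  e=0,  f=1,  g=0,  h=0

Suppose c = 1.
(b') alone gives b = 0.
Suppose a = 0.
(d) alone gives d = 1.
(f) alone gives f = 1.
(h') alone gives h = 0.
(g') alone gives g = 0.
(e') alone gives e = 0.
This assignment satisfies each clause.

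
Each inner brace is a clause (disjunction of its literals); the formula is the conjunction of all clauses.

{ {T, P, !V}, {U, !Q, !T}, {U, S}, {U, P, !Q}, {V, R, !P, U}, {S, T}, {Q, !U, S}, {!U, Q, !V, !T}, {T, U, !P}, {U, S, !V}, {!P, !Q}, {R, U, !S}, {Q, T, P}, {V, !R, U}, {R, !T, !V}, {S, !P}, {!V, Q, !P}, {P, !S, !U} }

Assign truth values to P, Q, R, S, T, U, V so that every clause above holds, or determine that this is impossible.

P: true, Q: false, R: true, S: true, T: false, U: true, V: false

Branch on U: set U = true.
Branch on S: set S = true.
The clause (P) is unit, so P = true.
The clause (!Q) is unit, so Q = false.
The clause (!V) is unit, so V = false.
All clauses hold; R, T can take either value.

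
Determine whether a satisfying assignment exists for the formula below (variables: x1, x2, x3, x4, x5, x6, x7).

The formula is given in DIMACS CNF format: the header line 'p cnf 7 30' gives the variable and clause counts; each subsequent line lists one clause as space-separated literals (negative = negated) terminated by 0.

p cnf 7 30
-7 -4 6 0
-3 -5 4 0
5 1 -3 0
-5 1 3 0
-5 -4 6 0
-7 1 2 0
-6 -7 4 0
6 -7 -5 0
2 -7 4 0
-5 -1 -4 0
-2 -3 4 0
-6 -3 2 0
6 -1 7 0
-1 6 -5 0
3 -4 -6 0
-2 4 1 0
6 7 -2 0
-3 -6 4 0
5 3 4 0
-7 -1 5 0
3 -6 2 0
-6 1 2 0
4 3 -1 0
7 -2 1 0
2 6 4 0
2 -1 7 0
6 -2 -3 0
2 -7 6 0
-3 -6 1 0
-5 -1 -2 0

Branch on x7: set x7 = False.
Branch on x6: set x6 = True.
Branch on x3: set x3 = True.
The clause (x2) is unit, so x2 = True.
The clause (x4) is unit, so x4 = True.
The clause (x1) is unit, so x1 = True.
The clause (¬x5) is unit, so x5 = False.
All clauses are satisfied.
A satisfying assignment: x1=True; x2=True; x3=True; x4=True; x5=False; x6=True; x7=False.

Satisfiable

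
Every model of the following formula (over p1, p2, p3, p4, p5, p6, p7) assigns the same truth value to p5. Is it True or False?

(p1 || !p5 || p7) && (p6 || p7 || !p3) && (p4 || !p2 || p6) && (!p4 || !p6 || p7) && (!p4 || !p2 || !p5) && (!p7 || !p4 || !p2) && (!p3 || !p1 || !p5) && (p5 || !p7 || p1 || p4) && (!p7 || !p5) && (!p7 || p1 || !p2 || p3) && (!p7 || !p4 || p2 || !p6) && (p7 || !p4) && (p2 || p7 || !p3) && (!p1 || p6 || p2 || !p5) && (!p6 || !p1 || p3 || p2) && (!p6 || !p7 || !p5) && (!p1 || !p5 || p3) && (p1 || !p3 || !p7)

False

Suppose p5 = true.
(!p7) alone gives p7 = false.
(p1) alone gives p1 = true.
(!p3) alone gives p3 = false.
That conflicts with the unit clause (p3).
So every satisfying assignment has p5 = False.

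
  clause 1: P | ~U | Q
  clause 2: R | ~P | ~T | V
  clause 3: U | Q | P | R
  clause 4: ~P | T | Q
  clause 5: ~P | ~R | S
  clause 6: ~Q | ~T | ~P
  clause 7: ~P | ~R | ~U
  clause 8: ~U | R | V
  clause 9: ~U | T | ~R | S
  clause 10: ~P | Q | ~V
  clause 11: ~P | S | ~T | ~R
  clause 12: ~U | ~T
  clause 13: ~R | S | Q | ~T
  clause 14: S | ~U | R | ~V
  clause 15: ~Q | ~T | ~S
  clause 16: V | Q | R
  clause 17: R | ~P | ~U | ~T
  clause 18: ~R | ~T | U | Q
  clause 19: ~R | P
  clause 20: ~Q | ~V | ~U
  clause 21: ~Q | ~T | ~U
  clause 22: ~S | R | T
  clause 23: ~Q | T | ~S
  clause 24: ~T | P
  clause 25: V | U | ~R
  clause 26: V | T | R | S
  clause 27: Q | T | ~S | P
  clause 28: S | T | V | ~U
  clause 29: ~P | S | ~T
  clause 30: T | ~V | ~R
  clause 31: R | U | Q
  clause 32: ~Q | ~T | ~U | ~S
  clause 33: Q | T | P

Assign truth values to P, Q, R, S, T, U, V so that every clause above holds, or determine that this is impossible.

P=1,  Q=1,  R=0,  S=0,  T=0,  U=0,  V=1

Case U = 0:
Case R = 0:
From the singleton clause (Q), Q = 1.
Case T = 0:
From the singleton clause (~S), S = 0.
From the singleton clause (V), V = 1.
All clauses hold; P can take either value.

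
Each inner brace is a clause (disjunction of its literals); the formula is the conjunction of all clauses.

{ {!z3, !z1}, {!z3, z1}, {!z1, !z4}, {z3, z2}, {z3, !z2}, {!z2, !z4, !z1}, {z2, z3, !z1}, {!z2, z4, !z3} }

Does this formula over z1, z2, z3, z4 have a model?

No, unsatisfiable

Try z3 = false.
The clause (z2) is unit, so z2 = true.
But (!z2) is also a unit clause — contradiction.
Undo z3 and try z3 = true.
The clause (!z1) is unit, so z1 = false.
But (z1) is also a unit clause — contradiction.
Both values of z3 lead to a conflict.
No assignment satisfies every clause.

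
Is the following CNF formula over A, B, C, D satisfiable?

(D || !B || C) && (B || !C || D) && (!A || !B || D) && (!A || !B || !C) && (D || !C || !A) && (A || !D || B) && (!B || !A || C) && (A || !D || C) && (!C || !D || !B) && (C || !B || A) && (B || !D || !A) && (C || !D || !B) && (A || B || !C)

Suppose D = false.
Suppose B = false.
From the singleton clause (!C), C = false.
Every clause is now satisfied; A is unconstrained.
A satisfying assignment: A: false,  B: false,  C: false,  D: false.

Yes, satisfiable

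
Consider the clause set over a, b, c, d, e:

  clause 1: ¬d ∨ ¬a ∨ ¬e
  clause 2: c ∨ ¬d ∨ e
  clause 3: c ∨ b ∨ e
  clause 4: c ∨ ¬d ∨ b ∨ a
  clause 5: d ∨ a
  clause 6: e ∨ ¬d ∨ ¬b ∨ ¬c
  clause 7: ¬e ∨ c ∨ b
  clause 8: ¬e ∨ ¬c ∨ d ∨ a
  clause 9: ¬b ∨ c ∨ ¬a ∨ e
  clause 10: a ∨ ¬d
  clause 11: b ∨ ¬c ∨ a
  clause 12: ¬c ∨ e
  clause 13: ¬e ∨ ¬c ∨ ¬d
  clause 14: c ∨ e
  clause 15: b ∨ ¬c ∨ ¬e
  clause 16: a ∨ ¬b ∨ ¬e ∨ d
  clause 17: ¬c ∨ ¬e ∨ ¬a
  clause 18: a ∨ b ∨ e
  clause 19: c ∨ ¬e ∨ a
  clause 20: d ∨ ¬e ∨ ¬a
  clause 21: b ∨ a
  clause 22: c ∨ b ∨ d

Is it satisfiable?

No

Case d = True:
(a) alone gives a = True.
(¬e) alone gives e = False.
(c) alone gives c = True.
That conflicts with the unit clause (¬c).
That branch fails; take d = False instead.
(a) alone gives a = True.
(¬e) alone gives e = False.
(¬c) alone gives c = False.
That conflicts with the unit clause (c).
Either choice for d ends in contradiction.
No assignment satisfies every clause.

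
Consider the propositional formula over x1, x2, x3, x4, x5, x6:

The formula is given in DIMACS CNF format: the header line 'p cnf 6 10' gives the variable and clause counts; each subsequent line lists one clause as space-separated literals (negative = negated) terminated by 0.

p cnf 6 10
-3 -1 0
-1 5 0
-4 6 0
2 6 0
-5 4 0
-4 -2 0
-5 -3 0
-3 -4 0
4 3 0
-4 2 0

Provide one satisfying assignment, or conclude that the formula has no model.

Try x3 = True.
From the singleton clause (¬x1), x1 = False.
From the singleton clause (¬x5), x5 = False.
From the singleton clause (¬x4), x4 = False.
Try x2 = True.
No clause remains; x6 is free.

x1: False; x2: True; x3: True; x4: False; x5: False; x6: False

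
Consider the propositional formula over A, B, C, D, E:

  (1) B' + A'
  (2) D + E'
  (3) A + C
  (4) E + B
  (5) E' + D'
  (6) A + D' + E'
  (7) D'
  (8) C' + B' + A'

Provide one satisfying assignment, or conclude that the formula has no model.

A ↦ 0,  B ↦ 1,  C ↦ 1,  D ↦ 0,  E ↦ 0

The clause (D') is unit, so D = 0.
The clause (E') is unit, so E = 0.
The clause (B) is unit, so B = 1.
The clause (A') is unit, so A = 0.
The clause (C) is unit, so C = 1.
This assignment satisfies each clause.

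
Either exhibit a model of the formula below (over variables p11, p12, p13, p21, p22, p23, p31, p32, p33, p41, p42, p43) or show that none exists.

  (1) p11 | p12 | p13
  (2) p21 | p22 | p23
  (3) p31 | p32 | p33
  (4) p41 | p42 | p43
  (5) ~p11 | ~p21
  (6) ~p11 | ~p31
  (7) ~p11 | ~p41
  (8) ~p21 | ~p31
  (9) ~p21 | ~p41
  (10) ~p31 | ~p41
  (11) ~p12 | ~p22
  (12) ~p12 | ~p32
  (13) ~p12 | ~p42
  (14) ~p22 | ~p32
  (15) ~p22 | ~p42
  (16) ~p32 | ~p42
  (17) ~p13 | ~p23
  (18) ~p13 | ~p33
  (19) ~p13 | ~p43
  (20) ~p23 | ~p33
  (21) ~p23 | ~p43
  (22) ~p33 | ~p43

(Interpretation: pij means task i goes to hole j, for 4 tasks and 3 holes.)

UNSATISFIABLE

Suppose p11 = 0.
Suppose p12 = 1.
From the singleton clause (~p22), p22 = 0.
From the singleton clause (~p32), p32 = 0.
From the singleton clause (~p42), p42 = 0.
Suppose p21 = 1.
From the singleton clause (~p31), p31 = 0.
From the singleton clause (p33), p33 = 1.
From the singleton clause (~p41), p41 = 0.
From the singleton clause (p43), p43 = 1.
That conflicts with the unit clause (~p43).
So p21 must be the other value — set p21 = 0.
From the singleton clause (p23), p23 = 1.
From the singleton clause (~p13), p13 = 0.
From the singleton clause (~p33), p33 = 0.
From the singleton clause (p31), p31 = 1.
From the singleton clause (~p41), p41 = 0.
From the singleton clause (p43), p43 = 1.
That conflicts with the unit clause (~p43).
Both values of p21 lead to a conflict.
So p12 must be the other value — set p12 = 0.
From the singleton clause (p13), p13 = 1.
From the singleton clause (~p23), p23 = 0.
From the singleton clause (~p33), p33 = 0.
From the singleton clause (~p43), p43 = 0.
Suppose p21 = 1.
From the singleton clause (~p31), p31 = 0.
From the singleton clause (p32), p32 = 1.
From the singleton clause (~p41), p41 = 0.
From the singleton clause (p42), p42 = 1.
That conflicts with the unit clause (~p42).
So p21 must be the other value — set p21 = 0.
From the singleton clause (p22), p22 = 1.
From the singleton clause (~p32), p32 = 0.
From the singleton clause (p31), p31 = 1.
From the singleton clause (~p41), p41 = 0.
From the singleton clause (p42), p42 = 1.
That conflicts with the unit clause (~p42).
Both values of p21 lead to a conflict.
Both values of p12 lead to a conflict.
So p11 must be the other value — set p11 = 1.
From the singleton clause (~p21), p21 = 0.
From the singleton clause (~p31), p31 = 0.
From the singleton clause (~p41), p41 = 0.
Suppose p22 = 1.
From the singleton clause (~p12), p12 = 0.
From the singleton clause (~p32), p32 = 0.
From the singleton clause (p33), p33 = 1.
From the singleton clause (~p42), p42 = 0.
From the singleton clause (p43), p43 = 1.
That conflicts with the unit clause (~p43).
So p22 must be the other value — set p22 = 0.
From the singleton clause (p23), p23 = 1.
From the singleton clause (~p13), p13 = 0.
From the singleton clause (~p33), p33 = 0.
From the singleton clause (p32), p32 = 1.
From the singleton clause (~p12), p12 = 0.
From the singleton clause (~p42), p42 = 0.
From the singleton clause (p43), p43 = 1.
That conflicts with the unit clause (~p43).
Both values of p22 lead to a conflict.
Both values of p11 lead to a conflict.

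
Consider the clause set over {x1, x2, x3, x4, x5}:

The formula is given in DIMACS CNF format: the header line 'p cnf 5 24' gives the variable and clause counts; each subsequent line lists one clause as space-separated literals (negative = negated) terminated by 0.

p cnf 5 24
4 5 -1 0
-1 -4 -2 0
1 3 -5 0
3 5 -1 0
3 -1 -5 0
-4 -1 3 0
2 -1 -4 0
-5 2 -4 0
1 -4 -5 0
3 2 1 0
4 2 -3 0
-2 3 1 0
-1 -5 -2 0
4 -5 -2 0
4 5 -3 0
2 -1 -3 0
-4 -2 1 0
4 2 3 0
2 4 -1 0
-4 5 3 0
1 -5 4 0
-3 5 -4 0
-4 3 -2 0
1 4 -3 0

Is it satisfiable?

No, unsatisfiable

Branch on x4: set x4 = True.
Branch on x1: set x1 = False.
From the singleton clause (¬x5), x5 = False.
From the singleton clause (¬x2), x2 = False.
From the singleton clause (x3), x3 = True.
But (¬x3) is also a unit clause — contradiction.
Backtrack on x1: now try x1 = True.
From the singleton clause (¬x2), x2 = False.
But (x2) is also a unit clause — contradiction.
Both values of x1 lead to a conflict.
Backtrack on x4: now try x4 = False.
Branch on x5: set x5 = True.
From the singleton clause (¬x2), x2 = False.
From the singleton clause (¬x3), x3 = False.
But (x3) is also a unit clause — contradiction.
Backtrack on x5: now try x5 = False.
From the singleton clause (¬x1), x1 = False.
From the singleton clause (¬x3), x3 = False.
From the singleton clause (x2), x2 = True.
But (¬x2) is also a unit clause — contradiction.
Both values of x5 lead to a conflict.
Both values of x4 lead to a conflict.
No assignment satisfies every clause.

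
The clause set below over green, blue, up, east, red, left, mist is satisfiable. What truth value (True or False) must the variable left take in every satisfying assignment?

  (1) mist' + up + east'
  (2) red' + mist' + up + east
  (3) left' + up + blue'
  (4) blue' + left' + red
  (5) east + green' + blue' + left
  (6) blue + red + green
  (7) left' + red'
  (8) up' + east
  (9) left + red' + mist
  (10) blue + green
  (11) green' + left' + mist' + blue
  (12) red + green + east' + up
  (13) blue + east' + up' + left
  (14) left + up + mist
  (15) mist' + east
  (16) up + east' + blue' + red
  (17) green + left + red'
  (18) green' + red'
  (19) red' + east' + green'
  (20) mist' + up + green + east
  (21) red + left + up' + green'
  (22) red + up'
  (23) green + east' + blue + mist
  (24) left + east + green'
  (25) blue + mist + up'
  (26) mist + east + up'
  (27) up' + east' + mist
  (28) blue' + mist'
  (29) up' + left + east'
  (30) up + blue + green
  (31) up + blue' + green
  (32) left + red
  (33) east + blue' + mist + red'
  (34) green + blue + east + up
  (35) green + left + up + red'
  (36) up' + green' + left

Suppose left = 0.
The clause (red) is unit, so red = 1.
The clause (mist) is unit, so mist = 1.
The clause (east) is unit, so east = 1.
The clause (up) is unit, so up = 1.
That conflicts with the unit clause (up').
So every satisfying assignment has left = True.

True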